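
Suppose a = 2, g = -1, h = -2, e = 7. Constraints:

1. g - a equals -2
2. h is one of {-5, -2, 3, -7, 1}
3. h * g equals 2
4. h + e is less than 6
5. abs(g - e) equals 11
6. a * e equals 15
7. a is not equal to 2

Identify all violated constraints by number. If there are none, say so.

1. g - a = -1 - 2 = -3, not -2 — violated.
2. h = -2 is in {-5, -2, 3, -7, 1} — OK.
3. h * g = -2 * (-1) = 2 — OK.
4. h + e = -2 + 7 = 5; 5 < 6 — OK.
5. abs(-1 - 7) = 8, not 11 — violated.
6. a * e = 2 * 7 = 14, not 15 — violated.
7. a = 2, but 2 is required to differ — violated.

No — constraints 1, 5, 6, 7 are not satisfied.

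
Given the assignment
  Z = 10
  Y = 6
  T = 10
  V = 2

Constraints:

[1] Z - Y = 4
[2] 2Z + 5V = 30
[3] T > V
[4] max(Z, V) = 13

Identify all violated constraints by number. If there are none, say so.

[1] Z - Y = 10 - 6 = 4 — holds.
[2] 2Z + 5V = 2(10) + 5(2) = 30 — holds.
[3] T = 10, V = 2; 10 > 2 — holds.
[4] max(10, 2) = 10, not 13 — fails.

No — constraint 4 is not satisfied.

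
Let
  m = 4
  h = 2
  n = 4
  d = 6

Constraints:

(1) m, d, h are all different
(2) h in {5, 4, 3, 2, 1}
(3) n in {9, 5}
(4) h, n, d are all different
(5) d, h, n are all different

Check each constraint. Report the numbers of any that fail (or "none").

The assignment fails constraint 3.

(1) values 4, 6, 2 are pairwise distinct  ✓
(2) h = 2 is in {5, 4, 3, 2, 1}  ✓
(3) n = 4 is not in {9, 5}  ✗
(4) values 2, 4, 6 are pairwise distinct  ✓
(5) values 6, 2, 4 are pairwise distinct  ✓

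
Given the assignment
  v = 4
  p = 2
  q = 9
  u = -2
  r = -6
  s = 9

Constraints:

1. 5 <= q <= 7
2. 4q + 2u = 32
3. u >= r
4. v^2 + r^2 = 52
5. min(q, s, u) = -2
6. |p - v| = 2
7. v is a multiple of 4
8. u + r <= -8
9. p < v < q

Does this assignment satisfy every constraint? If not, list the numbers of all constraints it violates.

1. q = 9 is outside [5, 7] — does not hold.
2. 4q + 2u = 4(9) + 2(-2) = 32 — holds.
3. u = -2, r = -6; -2 ≥ -6 — holds.
4. v^2 + r^2 = 4^2 + (-6)^2 = 16 + 36 = 52 — holds.
5. min(9, 9, -2) = -2 — holds.
6. |2 - 4| = 2 — holds.
7. 4 / 4 = 1, so 4 divides 4 — holds.
8. u + r = -2 + (-6) = -8; -8 ≤ -8 — holds.
9. values 2 < 4 < 9 — holds.

No — constraint 1 is not satisfied.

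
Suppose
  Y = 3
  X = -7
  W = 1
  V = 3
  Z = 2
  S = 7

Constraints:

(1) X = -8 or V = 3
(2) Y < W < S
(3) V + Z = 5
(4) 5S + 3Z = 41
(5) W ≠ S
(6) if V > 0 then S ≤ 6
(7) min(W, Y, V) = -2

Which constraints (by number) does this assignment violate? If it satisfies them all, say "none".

No — constraints 2, 6, 7 are not satisfied.

(1) X = -7 ≠ -8, but V = 3 = 3 (second disjunct)  holds
(2) values 3, 1, 7; Y = 3 is not < W = 1  fails
(3) V + Z = 3 + 2 = 5  holds
(4) 5S + 3Z = 5(7) + 3(2) = 41  holds
(5) W = 1, S = 7; distinct  holds
(6) V = 3 > 0, so we need S ≤ 6; but S = 7 > 6  fails
(7) min(1, 3, 3) = 1, not -2  fails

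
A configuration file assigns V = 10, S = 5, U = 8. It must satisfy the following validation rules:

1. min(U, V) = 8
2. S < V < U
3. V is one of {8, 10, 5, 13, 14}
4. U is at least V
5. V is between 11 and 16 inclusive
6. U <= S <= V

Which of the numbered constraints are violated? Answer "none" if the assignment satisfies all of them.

1. min(8, 10) = 8 — satisfied.
2. values 5, 10, 8; V = 10 is not < U = 8 — violated.
3. V = 10 is in {8, 10, 5, 13, 14} — satisfied.
4. U = 8, V = 10; 8 < 10 (want ≥) — violated.
5. V = 10 is outside [11, 16] — violated.
6. values 8, 5, 10; U = 8 is not <= S = 5 — violated.

Constraints 2, 4, 5, and 6 are violated.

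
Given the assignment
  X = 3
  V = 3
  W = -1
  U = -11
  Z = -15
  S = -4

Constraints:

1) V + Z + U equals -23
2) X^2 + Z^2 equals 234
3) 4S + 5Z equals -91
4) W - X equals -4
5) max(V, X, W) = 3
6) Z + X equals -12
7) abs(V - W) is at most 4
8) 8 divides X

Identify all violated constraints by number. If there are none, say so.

Violated: 8.

1) V + Z + U = 3 + (-15) + (-11) = -23 — holds.
2) X^2 + Z^2 = 3^2 + (-15)^2 = 9 + 225 = 234 — holds.
3) 4S + 5Z = 4(-4) + 5(-15) = -91 — holds.
4) W - X = -1 - 3 = -4 — holds.
5) max(3, 3, -1) = 3 — holds.
6) Z + X = -15 + 3 = -12 — holds.
7) abs(3 - (-1)) = 4; 4 ≤ 4 — holds.
8) 3 = 8*0 + 3, so 8 does not divide 3 — does not hold.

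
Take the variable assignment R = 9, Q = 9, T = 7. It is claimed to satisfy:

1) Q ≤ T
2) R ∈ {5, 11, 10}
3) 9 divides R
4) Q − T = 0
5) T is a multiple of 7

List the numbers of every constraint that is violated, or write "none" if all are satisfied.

1) Q = 9, T = 7; 9 > 7 (want ≤)  ✗
2) R = 9 is not in {5, 11, 10}  ✗
3) 9 / 9 = 1, so 9 divides 9  ✓
4) Q − T = 9 − 7 = 2, not 0  ✗
5) 7 / 7 = 1, so 7 divides 7  ✓

No — constraints 1, 2, and 4 are not satisfied.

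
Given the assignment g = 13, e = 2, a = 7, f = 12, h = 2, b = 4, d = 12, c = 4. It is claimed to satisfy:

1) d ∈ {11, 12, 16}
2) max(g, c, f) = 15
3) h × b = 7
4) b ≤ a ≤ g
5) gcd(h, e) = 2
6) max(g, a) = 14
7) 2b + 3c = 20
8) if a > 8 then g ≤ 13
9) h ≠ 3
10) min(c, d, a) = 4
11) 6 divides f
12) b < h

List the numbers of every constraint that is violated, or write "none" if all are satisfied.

1) d = 12 is in {11, 12, 16} — holds.
2) max(13, 4, 12) = 13, not 15 — does not hold.
3) h × b = 2 × 4 = 8, not 7 — does not hold.
4) values 4 ≤ 7 ≤ 13 — holds.
5) gcd(2, 2) = 2 — holds.
6) max(13, 7) = 13, not 14 — does not hold.
7) 2b + 3c = 2(4) + 3(4) = 20 — holds.
8) a = 7, not > 8; antecedent false, conditional vacuously true — holds.
9) h = 2, and 2 ≠ 3 — holds.
10) min(4, 12, 7) = 4 — holds.
11) 12 / 6 = 2, so 6 divides 12 — holds.
12) b = 4, h = 2; 4 ≥ 2 (want <) — does not hold.

Constraints 2, 3, 6, and 12 do not hold.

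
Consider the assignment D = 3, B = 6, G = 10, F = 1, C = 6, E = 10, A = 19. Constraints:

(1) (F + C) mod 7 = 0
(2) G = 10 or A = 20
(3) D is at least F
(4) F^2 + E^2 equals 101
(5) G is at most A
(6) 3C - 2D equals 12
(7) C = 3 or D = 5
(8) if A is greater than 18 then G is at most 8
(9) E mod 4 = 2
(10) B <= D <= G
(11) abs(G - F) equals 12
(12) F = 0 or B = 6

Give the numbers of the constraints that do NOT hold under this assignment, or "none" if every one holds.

No — constraints 7, 8, 10, 11 are not satisfied.

(1) F + C = 7; 7 mod 7 = 0  true
(2) G = 10 = 10 (first disjunct)  true
(3) D = 3, F = 1; 3 ≥ 1  true
(4) F^2 + E^2 = 1^2 + 10^2 = 1 + 100 = 101  true
(5) G = 10, A = 19; 10 ≤ 19  true
(6) 3C - 2D = 3(6) - 2(3) = 12  true
(7) C = 6 ≠ 3 and D = 3 ≠ 5; both disjuncts false  false
(8) A = 19 > 18, so we need G ≤ 8; but G = 10 > 8  false
(9) 10 mod 4 = 2  true
(10) values 6, 3, 10; B = 6 is not <= D = 3  false
(11) abs(10 - 1) = 9, not 12  false
(12) F = 1 ≠ 0, but B = 6 = 6 (second disjunct)  true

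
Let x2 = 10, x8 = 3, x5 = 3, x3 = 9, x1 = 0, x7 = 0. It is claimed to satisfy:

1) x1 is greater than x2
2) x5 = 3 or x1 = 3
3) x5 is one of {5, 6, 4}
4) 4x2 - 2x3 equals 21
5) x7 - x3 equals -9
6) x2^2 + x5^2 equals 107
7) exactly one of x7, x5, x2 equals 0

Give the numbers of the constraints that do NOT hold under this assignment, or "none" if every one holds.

1) x1 = 0, x2 = 10; 0 ≤ 10 (want >) — does not hold.
2) x5 = 3 = 3 (first disjunct) — holds.
3) x5 = 3 is not in {5, 6, 4} — does not hold.
4) 4x2 - 2x3 = 4(10) - 2(9) = 22, not 21 — does not hold.
5) x7 - x3 = 0 - 9 = -9 — holds.
6) x2^2 + x5^2 = 10^2 + 3^2 = 100 + 9 = 109, not 107 — does not hold.
7) x7=0, x5=3, x2=10; 1 of them equals 0 — holds.

Constraints 1, 3, 4, and 6 are violated.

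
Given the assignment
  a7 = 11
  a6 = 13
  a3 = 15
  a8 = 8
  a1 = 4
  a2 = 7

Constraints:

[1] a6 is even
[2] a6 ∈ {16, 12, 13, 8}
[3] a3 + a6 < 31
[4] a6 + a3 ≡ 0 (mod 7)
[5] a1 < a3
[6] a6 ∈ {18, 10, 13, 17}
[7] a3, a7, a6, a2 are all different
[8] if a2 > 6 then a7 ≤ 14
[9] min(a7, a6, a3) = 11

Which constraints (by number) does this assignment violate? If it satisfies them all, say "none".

[1] a6 = 13 is odd — fails.
[2] a6 = 13 is in {16, 12, 13, 8} — holds.
[3] a3 + a6 = 15 + 13 = 28; 28 < 31 — holds.
[4] a6 + a3 = 28; 28 mod 7 = 0 — holds.
[5] a1 = 4, a3 = 15; 4 < 15 — holds.
[6] a6 = 13 is in {18, 10, 13, 17} — holds.
[7] values 15, 11, 13, 7 are pairwise distinct — holds.
[8] a2 = 7 > 6, so we need a7 ≤ 14; a7 = 11 ≤ 14 — holds.
[9] min(11, 13, 15) = 11 — holds.

No — constraint 1 is not satisfied.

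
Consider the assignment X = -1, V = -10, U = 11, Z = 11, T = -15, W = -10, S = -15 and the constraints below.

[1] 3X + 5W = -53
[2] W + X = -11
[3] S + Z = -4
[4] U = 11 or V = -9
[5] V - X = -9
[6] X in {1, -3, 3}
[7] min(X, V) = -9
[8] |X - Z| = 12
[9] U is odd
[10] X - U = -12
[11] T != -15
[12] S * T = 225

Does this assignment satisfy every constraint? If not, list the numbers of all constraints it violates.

[1] 3X + 5W = 3(-1) + 5(-10) = -53 — holds.
[2] W + X = -10 + (-1) = -11 — holds.
[3] S + Z = -15 + 11 = -4 — holds.
[4] U = 11 = 11 (first disjunct) — holds.
[5] V - X = -10 - (-1) = -9 — holds.
[6] X = -1 is not in {1, -3, 3} — does not hold.
[7] min(-1, -10) = -10, not -9 — does not hold.
[8] |-1 - 11| = 12 — holds.
[9] U = 11 is odd — holds.
[10] X - U = -1 - 11 = -12 — holds.
[11] T = -15, but -15 is required to differ — does not hold.
[12] S * T = -15 * (-15) = 225 — holds.

Constraints 6, 7, 11 do not hold.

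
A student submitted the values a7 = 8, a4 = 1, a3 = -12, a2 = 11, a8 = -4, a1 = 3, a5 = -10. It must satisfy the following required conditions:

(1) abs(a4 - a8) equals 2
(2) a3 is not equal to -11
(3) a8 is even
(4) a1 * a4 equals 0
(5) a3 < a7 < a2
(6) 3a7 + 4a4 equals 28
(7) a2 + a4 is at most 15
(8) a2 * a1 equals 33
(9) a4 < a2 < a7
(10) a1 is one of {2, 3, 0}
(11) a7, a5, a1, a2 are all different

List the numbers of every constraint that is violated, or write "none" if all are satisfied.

Violated: 1, 4, 9.

(1) abs(1 - (-4)) = 5, not 2  false
(2) a3 = -12, and -12 ≠ -11  true
(3) a8 = -4 is even  true
(4) a1 * a4 = 3 * 1 = 3, not 0  false
(5) values -12 < 8 < 11  true
(6) 3a7 + 4a4 = 3(8) + 4(1) = 28  true
(7) a2 + a4 = 11 + 1 = 12; 12 ≤ 15  true
(8) a2 * a1 = 11 * 3 = 33  true
(9) values 1, 11, 8; a2 = 11 is not < a7 = 8  false
(10) a1 = 3 is in {2, 3, 0}  true
(11) values 8, -10, 3, 11 are pairwise distinct  true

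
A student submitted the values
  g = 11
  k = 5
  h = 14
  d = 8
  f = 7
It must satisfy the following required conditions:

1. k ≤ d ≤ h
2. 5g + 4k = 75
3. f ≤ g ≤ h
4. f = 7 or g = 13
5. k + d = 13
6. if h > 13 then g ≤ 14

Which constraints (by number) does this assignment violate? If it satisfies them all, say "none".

1. values 5 ≤ 8 ≤ 14 — holds.
2. 5g + 4k = 5(11) + 4(5) = 75 — holds.
3. values 7 ≤ 11 ≤ 14 — holds.
4. f = 7 = 7 (first disjunct) — holds.
5. k + d = 5 + 8 = 13 — holds.
6. h = 14 > 13, so we need g ≤ 14; g = 11 ≤ 14 — holds.

Yes — all constraints hold.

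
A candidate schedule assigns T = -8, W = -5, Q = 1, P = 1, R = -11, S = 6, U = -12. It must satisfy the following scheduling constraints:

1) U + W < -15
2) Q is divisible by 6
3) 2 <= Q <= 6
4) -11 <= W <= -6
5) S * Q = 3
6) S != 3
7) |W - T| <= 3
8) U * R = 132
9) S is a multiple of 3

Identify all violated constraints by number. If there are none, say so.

1) U + W = -12 + (-5) = -17; -17 < -15  holds
2) 1 = 6*0 + 1, so 6 does not divide 1  fails
3) Q = 1 is outside [2, 6]  fails
4) W = -5 is outside [-11, -6]  fails
5) S * Q = 6 * 1 = 6, not 3  fails
6) S = 6, and 6 ≠ 3  holds
7) |-5 - (-8)| = 3; 3 ≤ 3  holds
8) U * R = -12 * (-11) = 132  holds
9) 6 / 3 = 2, so 3 divides 6  holds

Violated: 2, 3, 4, and 5.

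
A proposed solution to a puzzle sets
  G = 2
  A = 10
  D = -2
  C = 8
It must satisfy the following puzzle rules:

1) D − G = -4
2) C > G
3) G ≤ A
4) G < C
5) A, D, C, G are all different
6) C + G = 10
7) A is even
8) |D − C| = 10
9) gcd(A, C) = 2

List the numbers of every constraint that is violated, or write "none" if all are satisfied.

All constraints are satisfied.

1) D − G = -2 − 2 = -4  holds
2) C = 8, G = 2; 8 > 2  holds
3) G = 2, A = 10; 2 ≤ 10  holds
4) G = 2, C = 8; 2 < 8  holds
5) values 10, -2, 8, 2 are pairwise distinct  holds
6) C + G = 8 + 2 = 10  holds
7) A = 10 is even  holds
8) |-2 − 8| = 10  holds
9) gcd(10, 8) = 2  holds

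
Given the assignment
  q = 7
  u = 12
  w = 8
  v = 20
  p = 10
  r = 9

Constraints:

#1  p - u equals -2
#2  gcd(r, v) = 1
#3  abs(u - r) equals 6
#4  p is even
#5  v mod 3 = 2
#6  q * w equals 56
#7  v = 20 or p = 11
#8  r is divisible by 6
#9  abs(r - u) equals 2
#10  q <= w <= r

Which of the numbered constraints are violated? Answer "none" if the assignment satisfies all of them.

#1 p - u = 10 - 12 = -2  holds
#2 gcd(9, 20) = 1  holds
#3 abs(12 - 9) = 3, not 6  fails
#4 p = 10 is even  holds
#5 20 mod 3 = 2  holds
#6 q * w = 7 * 8 = 56  holds
#7 v = 20 = 20 (first disjunct)  holds
#8 9 = 6*1 + 3, so 6 does not divide 9  fails
#9 abs(9 - 12) = 3, not 2  fails
#10 values 7 <= 8 <= 9  holds

The assignment fails constraints 3, 8, and 9.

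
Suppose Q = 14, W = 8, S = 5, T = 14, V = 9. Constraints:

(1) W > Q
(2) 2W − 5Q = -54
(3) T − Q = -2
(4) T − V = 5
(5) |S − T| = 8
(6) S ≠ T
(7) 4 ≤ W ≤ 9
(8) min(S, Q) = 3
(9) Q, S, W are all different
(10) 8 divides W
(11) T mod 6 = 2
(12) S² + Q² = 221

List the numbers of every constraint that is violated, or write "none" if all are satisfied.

No — constraints 1, 3, 5, 8 are not satisfied.

(1) W = 8, Q = 14; 8 ≤ 14 (want >) — fails.
(2) 2W − 5Q = 2(8) − 5(14) = -54 — holds.
(3) T − Q = 14 − 14 = 0, not -2 — fails.
(4) T − V = 14 − 9 = 5 — holds.
(5) |5 − 14| = 9, not 8 — fails.
(6) S = 5, T = 14; distinct — holds.
(7) W = 8 lies in [4, 9] — holds.
(8) min(5, 14) = 5, not 3 — fails.
(9) values 14, 5, 8 are pairwise distinct — holds.
(10) 8 / 8 = 1, so 8 divides 8 — holds.
(11) 14 mod 6 = 2 — holds.
(12) S² + Q² = 5² + 14² = 25 + 196 = 221 — holds.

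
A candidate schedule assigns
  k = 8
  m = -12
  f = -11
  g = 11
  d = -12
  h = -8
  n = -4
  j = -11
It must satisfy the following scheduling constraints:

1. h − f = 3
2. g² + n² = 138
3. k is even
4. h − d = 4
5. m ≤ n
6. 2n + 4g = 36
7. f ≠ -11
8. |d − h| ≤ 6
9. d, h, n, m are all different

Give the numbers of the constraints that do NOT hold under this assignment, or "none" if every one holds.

1. h − f = -8 − (-11) = 3 — OK.
2. g² + n² = 11² + (-4)² = 121 + 16 = 137, not 138 — violated.
3. k = 8 is even — OK.
4. h − d = -8 − (-12) = 4 — OK.
5. m = -12, n = -4; -12 ≤ -4 — OK.
6. 2n + 4g = 2(-4) + 4(11) = 36 — OK.
7. f = -11, but -11 is required to differ — violated.
8. |-12 − (-8)| = 4; 4 ≤ 6 — OK.
9. d = m = -12, not all different — violated.

No — constraints 2, 7, 9 are not satisfied.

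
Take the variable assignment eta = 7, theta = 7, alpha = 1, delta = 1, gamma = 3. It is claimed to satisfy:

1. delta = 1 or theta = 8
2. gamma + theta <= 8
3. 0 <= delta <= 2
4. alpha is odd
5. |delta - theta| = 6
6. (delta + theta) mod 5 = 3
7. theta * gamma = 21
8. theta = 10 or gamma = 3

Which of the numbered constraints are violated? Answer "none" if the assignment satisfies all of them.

1. delta = 1 = 1 (first disjunct)  true
2. gamma + theta = 3 + 7 = 10; 10 > 8, bound 8 not met  false
3. delta = 1 lies in [0, 2]  true
4. alpha = 1 is odd  true
5. |1 - 7| = 6  true
6. delta + theta = 8; 8 mod 5 = 3  true
7. theta * gamma = 7 * 3 = 21  true
8. theta = 7 ≠ 10, but gamma = 3 = 3 (second disjunct)  true

Violated: 2.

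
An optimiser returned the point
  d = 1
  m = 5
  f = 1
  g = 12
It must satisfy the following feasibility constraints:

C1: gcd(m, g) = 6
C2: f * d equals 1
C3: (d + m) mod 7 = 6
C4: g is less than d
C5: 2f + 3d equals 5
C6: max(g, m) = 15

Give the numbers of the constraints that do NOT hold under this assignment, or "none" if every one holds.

C1: gcd(5, 12) = 1, not 6 — does not hold.
C2: f * d = 1 * 1 = 1 — holds.
C3: d + m = 6; 6 mod 7 = 6 — holds.
C4: g = 12, d = 1; 12 ≥ 1 (want <) — does not hold.
C5: 2f + 3d = 2(1) + 3(1) = 5 — holds.
C6: max(12, 5) = 12, not 15 — does not hold.

No — constraints 1, 4, 6 are not satisfied.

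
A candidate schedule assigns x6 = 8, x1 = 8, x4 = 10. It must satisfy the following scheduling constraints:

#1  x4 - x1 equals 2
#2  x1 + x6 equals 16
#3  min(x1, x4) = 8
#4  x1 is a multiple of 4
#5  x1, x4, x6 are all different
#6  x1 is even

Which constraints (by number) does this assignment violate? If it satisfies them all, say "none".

#1 x4 - x1 = 10 - 8 = 2 — holds.
#2 x1 + x6 = 8 + 8 = 16 — holds.
#3 min(8, 10) = 8 — holds.
#4 8 / 4 = 2, so 4 divides 8 — holds.
#5 x1 = x6 = 8, not all different — fails.
#6 x1 = 8 is even — holds.

Violated: 5.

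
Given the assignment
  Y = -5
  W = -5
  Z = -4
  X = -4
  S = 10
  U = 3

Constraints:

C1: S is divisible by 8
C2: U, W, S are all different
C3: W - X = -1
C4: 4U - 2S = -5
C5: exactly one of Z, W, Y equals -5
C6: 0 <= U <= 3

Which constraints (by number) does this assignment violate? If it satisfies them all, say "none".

C1: 10 = 8*1 + 2, so 8 does not divide 10 — does not hold.
C2: values 3, -5, 10 are pairwise distinct — holds.
C3: W - X = -5 - (-4) = -1 — holds.
C4: 4U - 2S = 4(3) - 2(10) = -8, not -5 — does not hold.
C5: Z=-4, W=-5, Y=-5; 2 of them equal -5, not exactly one — does not hold.
C6: U = 3 lies in [0, 3] — holds.

Constraints 1, 4, 5 are violated.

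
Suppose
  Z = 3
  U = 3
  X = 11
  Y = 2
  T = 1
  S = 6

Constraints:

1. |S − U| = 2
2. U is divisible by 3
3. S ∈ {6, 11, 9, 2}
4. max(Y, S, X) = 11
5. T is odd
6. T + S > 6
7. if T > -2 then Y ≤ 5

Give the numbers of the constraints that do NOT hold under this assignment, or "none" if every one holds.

1. |6 − 3| = 3, not 2  FAIL
2. 3 / 3 = 1, so 3 divides 3  OK
3. S = 6 is in {6, 11, 9, 2}  OK
4. max(2, 6, 11) = 11  OK
5. T = 1 is odd  OK
6. T + S = 1 + 6 = 7; 7 > 6  OK
7. T = 1 > -2, so we need Y ≤ 5; Y = 2 ≤ 5  OK

Constraint 1 does not hold.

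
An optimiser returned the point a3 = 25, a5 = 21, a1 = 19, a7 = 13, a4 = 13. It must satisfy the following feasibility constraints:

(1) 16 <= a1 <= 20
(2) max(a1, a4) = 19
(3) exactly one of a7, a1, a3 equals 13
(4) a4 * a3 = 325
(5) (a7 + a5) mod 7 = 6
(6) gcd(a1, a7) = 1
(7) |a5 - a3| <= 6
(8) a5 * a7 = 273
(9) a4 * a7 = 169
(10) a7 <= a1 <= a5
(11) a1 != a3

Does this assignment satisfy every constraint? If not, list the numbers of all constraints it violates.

(1) a1 = 19 lies in [16, 20]  ✔
(2) max(19, 13) = 19  ✔
(3) a7=13, a1=19, a3=25; 1 of them equals 13  ✔
(4) a4 * a3 = 13 * 25 = 325  ✔
(5) a7 + a5 = 34; 34 mod 7 = 6  ✔
(6) gcd(19, 13) = 1  ✔
(7) |21 - 25| = 4; 4 ≤ 6  ✔
(8) a5 * a7 = 21 * 13 = 273  ✔
(9) a4 * a7 = 13 * 13 = 169  ✔
(10) values 13 <= 19 <= 21  ✔
(11) a1 = 19, a3 = 25; distinct  ✔

All constraints are satisfied.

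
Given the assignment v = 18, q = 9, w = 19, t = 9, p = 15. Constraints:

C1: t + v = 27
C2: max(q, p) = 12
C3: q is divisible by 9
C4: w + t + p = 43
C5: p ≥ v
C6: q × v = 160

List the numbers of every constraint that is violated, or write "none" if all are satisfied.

No — constraints 2, 5, and 6 are not satisfied.

C1: t + v = 9 + 18 = 27  ✓
C2: max(9, 15) = 15, not 12  ✗
C3: 9 / 9 = 1, so 9 divides 9  ✓
C4: w + t + p = 19 + 9 + 15 = 43  ✓
C5: p = 15, v = 18; 15 < 18 (want ≥)  ✗
C6: q × v = 9 × 18 = 162, not 160  ✗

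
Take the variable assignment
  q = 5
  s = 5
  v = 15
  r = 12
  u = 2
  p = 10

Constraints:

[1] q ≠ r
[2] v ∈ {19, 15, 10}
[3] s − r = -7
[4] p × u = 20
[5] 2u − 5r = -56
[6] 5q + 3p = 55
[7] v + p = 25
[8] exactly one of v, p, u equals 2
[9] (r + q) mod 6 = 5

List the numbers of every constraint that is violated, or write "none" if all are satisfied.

[1] q = 5, r = 12; distinct  OK
[2] v = 15 is in {19, 15, 10}  OK
[3] s − r = 5 − 12 = -7  OK
[4] p × u = 10 × 2 = 20  OK
[5] 2u − 5r = 2(2) − 5(12) = -56  OK
[6] 5q + 3p = 5(5) + 3(10) = 55  OK
[7] v + p = 15 + 10 = 25  OK
[8] v=15, p=10, u=2; 1 of them equals 2  OK
[9] r + q = 17; 17 mod 6 = 5  OK

No violations.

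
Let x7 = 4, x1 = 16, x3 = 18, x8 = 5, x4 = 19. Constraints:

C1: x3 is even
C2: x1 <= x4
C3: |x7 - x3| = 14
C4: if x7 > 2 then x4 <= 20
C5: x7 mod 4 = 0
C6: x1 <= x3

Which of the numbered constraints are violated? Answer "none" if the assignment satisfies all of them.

C1: x3 = 18 is even  ✓
C2: x1 = 16, x4 = 19; 16 ≤ 19  ✓
C3: |4 - 18| = 14  ✓
C4: x7 = 4 > 2, so we need x4 ≤ 20; x4 = 19 ≤ 20  ✓
C5: 4 mod 4 = 0  ✓
C6: x1 = 16, x3 = 18; 16 ≤ 18  ✓

The assignment satisfies every constraint.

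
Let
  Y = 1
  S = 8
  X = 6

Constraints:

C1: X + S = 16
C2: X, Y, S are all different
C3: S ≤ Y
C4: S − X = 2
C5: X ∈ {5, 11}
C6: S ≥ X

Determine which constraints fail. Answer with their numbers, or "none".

Constraints 1, 3, and 5 are violated.

C1: X + S = 6 + 8 = 14, not 16  ✗
C2: values 6, 1, 8 are pairwise distinct  ✓
C3: S = 8, Y = 1; 8 > 1 (want ≤)  ✗
C4: S − X = 8 − 6 = 2  ✓
C5: X = 6 is not in {5, 11}  ✗
C6: S = 8, X = 6; 8 ≥ 6  ✓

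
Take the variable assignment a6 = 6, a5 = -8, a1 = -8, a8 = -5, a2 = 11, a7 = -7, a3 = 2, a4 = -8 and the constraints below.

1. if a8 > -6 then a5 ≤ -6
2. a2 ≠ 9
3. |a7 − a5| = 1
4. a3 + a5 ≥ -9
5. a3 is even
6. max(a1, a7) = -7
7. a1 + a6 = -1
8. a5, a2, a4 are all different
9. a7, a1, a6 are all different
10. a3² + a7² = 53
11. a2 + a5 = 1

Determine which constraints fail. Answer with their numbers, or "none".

1. a8 = -5 > -6, so we need a5 ≤ -6; a5 = -8 ≤ -6 — OK.
2. a2 = 11, and 11 ≠ 9 — OK.
3. |-7 − (-8)| = 1 — OK.
4. a3 + a5 = 2 + (-8) = -6; -6 ≥ -9 — OK.
5. a3 = 2 is even — OK.
6. max(-8, -7) = -7 — OK.
7. a1 + a6 = -8 + 6 = -2, not -1 — violated.
8. a5 = a4 = -8, not all different — violated.
9. values -7, -8, 6 are pairwise distinct — OK.
10. a3² + a7² = 2² + (-7)² = 4 + 49 = 53 — OK.
11. a2 + a5 = 11 + (-8) = 3, not 1 — violated.

Constraints 7, 8, and 11 are violated.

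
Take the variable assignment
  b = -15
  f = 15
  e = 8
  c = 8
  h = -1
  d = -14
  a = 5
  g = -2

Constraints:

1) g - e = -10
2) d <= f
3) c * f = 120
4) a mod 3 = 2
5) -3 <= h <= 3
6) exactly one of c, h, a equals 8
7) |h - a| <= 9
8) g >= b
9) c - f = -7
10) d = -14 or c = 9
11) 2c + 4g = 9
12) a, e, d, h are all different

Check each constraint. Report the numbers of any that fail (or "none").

Constraint 11 is violated.

1) g - e = -2 - 8 = -10 — holds.
2) d = -14, f = 15; -14 ≤ 15 — holds.
3) c * f = 8 * 15 = 120 — holds.
4) 5 mod 3 = 2 — holds.
5) h = -1 lies in [-3, 3] — holds.
6) c=8, h=-1, a=5; 1 of them equals 8 — holds.
7) |-1 - 5| = 6; 6 ≤ 9 — holds.
8) g = -2, b = -15; -2 ≥ -15 — holds.
9) c - f = 8 - 15 = -7 — holds.
10) d = -14 = -14 (first disjunct) — holds.
11) 2c + 4g = 2(8) + 4(-2) = 8, not 9 — fails.
12) values 5, 8, -14, -1 are pairwise distinct — holds.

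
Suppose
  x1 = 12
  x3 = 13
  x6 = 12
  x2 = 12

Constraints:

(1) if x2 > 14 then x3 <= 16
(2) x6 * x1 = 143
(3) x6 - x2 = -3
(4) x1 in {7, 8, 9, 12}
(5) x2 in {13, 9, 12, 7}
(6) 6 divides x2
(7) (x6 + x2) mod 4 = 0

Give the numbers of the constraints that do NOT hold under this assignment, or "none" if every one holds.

The assignment fails constraints 2 and 3.

(1) x2 = 12, not > 14; antecedent false, conditional vacuously true  yes
(2) x6 * x1 = 12 * 12 = 144, not 143  no
(3) x6 - x2 = 12 - 12 = 0, not -3  no
(4) x1 = 12 is in {7, 8, 9, 12}  yes
(5) x2 = 12 is in {13, 9, 12, 7}  yes
(6) 12 / 6 = 2, so 6 divides 12  yes
(7) x6 + x2 = 24; 24 mod 4 = 0  yes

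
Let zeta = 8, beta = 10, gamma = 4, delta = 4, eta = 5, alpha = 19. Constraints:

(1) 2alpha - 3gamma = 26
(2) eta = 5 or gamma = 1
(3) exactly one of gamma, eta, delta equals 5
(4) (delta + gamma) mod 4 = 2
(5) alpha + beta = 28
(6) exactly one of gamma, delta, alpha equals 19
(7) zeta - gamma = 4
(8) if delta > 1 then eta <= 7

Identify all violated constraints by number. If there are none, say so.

(1) 2alpha - 3gamma = 2(19) - 3(4) = 26 — satisfied.
(2) eta = 5 = 5 (first disjunct) — satisfied.
(3) gamma=4, eta=5, delta=4; 1 of them equals 5 — satisfied.
(4) delta + gamma = 8; 8 mod 4 = 0, not 2 — violated.
(5) alpha + beta = 19 + 10 = 29, not 28 — violated.
(6) gamma=4, delta=4, alpha=19; 1 of them equals 19 — satisfied.
(7) zeta - gamma = 8 - 4 = 4 — satisfied.
(8) delta = 4 > 1, so we need eta ≤ 7; eta = 5 ≤ 7 — satisfied.

Constraints 4 and 5 do not hold.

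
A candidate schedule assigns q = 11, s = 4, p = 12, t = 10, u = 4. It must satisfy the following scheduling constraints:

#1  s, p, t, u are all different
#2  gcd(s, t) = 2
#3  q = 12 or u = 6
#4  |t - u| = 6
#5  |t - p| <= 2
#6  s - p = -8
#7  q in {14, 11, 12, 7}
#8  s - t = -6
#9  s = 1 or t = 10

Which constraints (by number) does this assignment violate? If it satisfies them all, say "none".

#1 s = u = 4, not all different — fails.
#2 gcd(4, 10) = 2 — holds.
#3 q = 11 ≠ 12 and u = 4 ≠ 6; both disjuncts false — fails.
#4 |10 - 4| = 6 — holds.
#5 |10 - 12| = 2; 2 ≤ 2 — holds.
#6 s - p = 4 - 12 = -8 — holds.
#7 q = 11 is in {14, 11, 12, 7} — holds.
#8 s - t = 4 - 10 = -6 — holds.
#9 s = 4 ≠ 1, but t = 10 = 10 (second disjunct) — holds.

Constraints 1 and 3 are violated.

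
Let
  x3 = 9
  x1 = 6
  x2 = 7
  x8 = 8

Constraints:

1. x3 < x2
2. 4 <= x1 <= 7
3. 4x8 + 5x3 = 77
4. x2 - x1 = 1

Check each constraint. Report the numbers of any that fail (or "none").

1. x3 = 9, x2 = 7; 9 ≥ 7 (want <)  false
2. x1 = 6 lies in [4, 7]  true
3. 4x8 + 5x3 = 4(8) + 5(9) = 77  true
4. x2 - x1 = 7 - 6 = 1  true

The assignment fails constraint 1.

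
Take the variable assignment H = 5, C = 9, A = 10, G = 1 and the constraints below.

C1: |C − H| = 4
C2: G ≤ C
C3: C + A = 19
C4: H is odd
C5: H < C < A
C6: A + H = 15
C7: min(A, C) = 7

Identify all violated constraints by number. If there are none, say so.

Constraint 7 is violated.

C1: |9 − 5| = 4  true
C2: G = 1, C = 9; 1 ≤ 9  true
C3: C + A = 9 + 10 = 19  true
C4: H = 5 is odd  true
C5: values 5 < 9 < 10  true
C6: A + H = 10 + 5 = 15  true
C7: min(10, 9) = 9, not 7  false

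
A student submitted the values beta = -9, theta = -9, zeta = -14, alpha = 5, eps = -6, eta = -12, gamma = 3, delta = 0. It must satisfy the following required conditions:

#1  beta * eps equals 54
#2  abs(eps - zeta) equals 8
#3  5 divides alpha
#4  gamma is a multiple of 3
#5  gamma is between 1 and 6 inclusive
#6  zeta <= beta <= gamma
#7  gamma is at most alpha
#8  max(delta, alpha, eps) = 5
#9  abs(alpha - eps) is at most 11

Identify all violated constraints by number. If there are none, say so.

No violations.

#1 beta * eps = -9 * (-6) = 54 — satisfied.
#2 abs(-6 - (-14)) = 8 — satisfied.
#3 5 / 5 = 1, so 5 divides 5 — satisfied.
#4 3 / 3 = 1, so 3 divides 3 — satisfied.
#5 gamma = 3 lies in [1, 6] — satisfied.
#6 values -14 <= -9 <= 3 — satisfied.
#7 gamma = 3, alpha = 5; 3 ≤ 5 — satisfied.
#8 max(0, 5, -6) = 5 — satisfied.
#9 abs(5 - (-6)) = 11; 11 ≤ 11 — satisfied.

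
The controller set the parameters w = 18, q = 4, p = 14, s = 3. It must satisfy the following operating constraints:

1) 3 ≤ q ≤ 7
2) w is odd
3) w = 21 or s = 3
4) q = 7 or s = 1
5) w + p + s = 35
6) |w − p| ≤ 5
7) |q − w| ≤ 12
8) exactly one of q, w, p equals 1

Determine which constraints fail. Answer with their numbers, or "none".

1) q = 4 lies in [3, 7] — OK.
2) w = 18 is even — violated.
3) w = 18 ≠ 21, but s = 3 = 3 (second disjunct) — OK.
4) q = 4 ≠ 7 and s = 3 ≠ 1; both disjuncts false — violated.
5) w + p + s = 18 + 14 + 3 = 35 — OK.
6) |18 − 14| = 4; 4 ≤ 5 — OK.
7) |4 − 18| = 14; 14 > 12, exceeds bound 12 — violated.
8) q=4, w=18, p=14; 0 of them equal 1, not exactly one — violated.

The assignment fails constraints 2, 4, 7, 8.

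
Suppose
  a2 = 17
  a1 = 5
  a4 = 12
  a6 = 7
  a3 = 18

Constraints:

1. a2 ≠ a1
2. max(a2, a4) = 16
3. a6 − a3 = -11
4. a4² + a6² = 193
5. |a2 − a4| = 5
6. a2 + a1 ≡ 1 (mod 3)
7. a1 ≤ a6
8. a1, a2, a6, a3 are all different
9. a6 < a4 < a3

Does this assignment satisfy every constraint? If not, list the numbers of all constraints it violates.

1. a2 = 17, a1 = 5; distinct — OK.
2. max(17, 12) = 17, not 16 — violated.
3. a6 − a3 = 7 − 18 = -11 — OK.
4. a4² + a6² = 12² + 7² = 144 + 49 = 193 — OK.
5. |17 − 12| = 5 — OK.
6. a2 + a1 = 22; 22 mod 3 = 1 — OK.
7. a1 = 5, a6 = 7; 5 ≤ 7 — OK.
8. values 5, 17, 7, 18 are pairwise distinct — OK.
9. values 7 < 12 < 18 — OK.

Constraint 2 does not hold.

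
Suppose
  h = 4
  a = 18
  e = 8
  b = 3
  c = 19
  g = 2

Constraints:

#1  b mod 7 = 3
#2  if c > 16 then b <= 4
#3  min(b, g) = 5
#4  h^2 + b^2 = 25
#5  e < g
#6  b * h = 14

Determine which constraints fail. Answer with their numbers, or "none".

Constraints 3, 5, and 6 do not hold.

#1 3 mod 7 = 3 — OK.
#2 c = 19 > 16, so we need b ≤ 4; b = 3 ≤ 4 — OK.
#3 min(3, 2) = 2, not 5 — violated.
#4 h^2 + b^2 = 4^2 + 3^2 = 16 + 9 = 25 — OK.
#5 e = 8, g = 2; 8 ≥ 2 (want <) — violated.
#6 b * h = 3 * 4 = 12, not 14 — violated.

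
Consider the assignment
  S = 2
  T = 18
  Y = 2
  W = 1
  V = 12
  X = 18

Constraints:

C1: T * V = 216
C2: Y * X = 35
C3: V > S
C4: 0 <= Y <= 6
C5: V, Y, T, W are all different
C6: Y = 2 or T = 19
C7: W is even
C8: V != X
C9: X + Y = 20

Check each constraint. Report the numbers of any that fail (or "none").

C1: T * V = 18 * 12 = 216 — holds.
C2: Y * X = 2 * 18 = 36, not 35 — fails.
C3: V = 12, S = 2; 12 > 2 — holds.
C4: Y = 2 lies in [0, 6] — holds.
C5: values 12, 2, 18, 1 are pairwise distinct — holds.
C6: Y = 2 = 2 (first disjunct) — holds.
C7: W = 1 is odd — fails.
C8: V = 12, X = 18; distinct — holds.
C9: X + Y = 18 + 2 = 20 — holds.

The assignment fails constraints 2, 7.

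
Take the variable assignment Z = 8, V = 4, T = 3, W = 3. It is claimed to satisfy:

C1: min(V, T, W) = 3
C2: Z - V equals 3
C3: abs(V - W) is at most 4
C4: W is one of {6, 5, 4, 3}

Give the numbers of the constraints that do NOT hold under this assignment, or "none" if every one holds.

No — constraint 2 is not satisfied.

C1: min(4, 3, 3) = 3 — holds.
C2: Z - V = 8 - 4 = 4, not 3 — does not hold.
C3: abs(4 - 3) = 1; 1 ≤ 4 — holds.
C4: W = 3 is in {6, 5, 4, 3} — holds.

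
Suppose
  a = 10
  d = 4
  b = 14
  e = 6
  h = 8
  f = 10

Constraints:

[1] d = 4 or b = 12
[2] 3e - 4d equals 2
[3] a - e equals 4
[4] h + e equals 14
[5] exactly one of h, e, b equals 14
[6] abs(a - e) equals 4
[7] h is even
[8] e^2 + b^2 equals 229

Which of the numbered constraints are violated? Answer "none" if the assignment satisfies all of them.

[1] d = 4 = 4 (first disjunct)  true
[2] 3e - 4d = 3(6) - 4(4) = 2  true
[3] a - e = 10 - 6 = 4  true
[4] h + e = 8 + 6 = 14  true
[5] h=8, e=6, b=14; 1 of them equals 14  true
[6] abs(10 - 6) = 4  true
[7] h = 8 is even  true
[8] e^2 + b^2 = 6^2 + 14^2 = 36 + 196 = 232, not 229  false

Constraint 8 is violated.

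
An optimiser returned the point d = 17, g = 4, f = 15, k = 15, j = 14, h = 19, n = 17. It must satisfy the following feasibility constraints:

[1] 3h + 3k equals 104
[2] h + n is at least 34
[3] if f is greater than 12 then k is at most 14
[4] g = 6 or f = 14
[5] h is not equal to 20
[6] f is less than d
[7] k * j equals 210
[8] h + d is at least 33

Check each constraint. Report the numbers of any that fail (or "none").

The assignment fails constraints 1, 3, 4.

[1] 3h + 3k = 3(19) + 3(15) = 102, not 104  ✗
[2] h + n = 19 + 17 = 36; 36 ≥ 34  ✓
[3] f = 15 > 12, so we need k ≤ 14; but k = 15 > 14  ✗
[4] g = 4 ≠ 6 and f = 15 ≠ 14; both disjuncts false  ✗
[5] h = 19, and 19 ≠ 20  ✓
[6] f = 15, d = 17; 15 < 17  ✓
[7] k * j = 15 * 14 = 210  ✓
[8] h + d = 19 + 17 = 36; 36 ≥ 33  ✓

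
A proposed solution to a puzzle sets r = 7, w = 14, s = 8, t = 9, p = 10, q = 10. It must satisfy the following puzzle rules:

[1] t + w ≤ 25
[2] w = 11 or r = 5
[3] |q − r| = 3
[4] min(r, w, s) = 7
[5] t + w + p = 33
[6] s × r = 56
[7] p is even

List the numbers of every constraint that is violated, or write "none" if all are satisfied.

[1] t + w = 9 + 14 = 23; 23 ≤ 25  ✓
[2] w = 14 ≠ 11 and r = 7 ≠ 5; both disjuncts false  ✗
[3] |10 − 7| = 3  ✓
[4] min(7, 14, 8) = 7  ✓
[5] t + w + p = 9 + 14 + 10 = 33  ✓
[6] s × r = 8 × 7 = 56  ✓
[7] p = 10 is even  ✓

Constraint 2 is violated.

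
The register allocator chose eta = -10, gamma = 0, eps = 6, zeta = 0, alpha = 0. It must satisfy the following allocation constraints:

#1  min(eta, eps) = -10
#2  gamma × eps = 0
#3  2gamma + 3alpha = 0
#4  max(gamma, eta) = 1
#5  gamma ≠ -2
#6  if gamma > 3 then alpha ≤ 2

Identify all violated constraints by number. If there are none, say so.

#1 min(-10, 6) = -10 — holds.
#2 gamma × eps = 0 × 6 = 0 — holds.
#3 2gamma + 3alpha = 2(0) + 3(0) = 0 — holds.
#4 max(0, -10) = 0, not 1 — does not hold.
#5 gamma = 0, and 0 ≠ -2 — holds.
#6 gamma = 0, not > 3; antecedent false, conditional vacuously true — holds.

Constraint 4 is violated.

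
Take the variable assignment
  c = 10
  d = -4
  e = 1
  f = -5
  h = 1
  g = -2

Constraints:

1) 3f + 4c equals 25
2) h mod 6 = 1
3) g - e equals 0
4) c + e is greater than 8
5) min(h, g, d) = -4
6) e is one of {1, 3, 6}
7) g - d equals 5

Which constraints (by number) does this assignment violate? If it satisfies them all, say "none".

Constraints 3 and 7 are violated.

1) 3f + 4c = 3(-5) + 4(10) = 25 — OK.
2) 1 mod 6 = 1 — OK.
3) g - e = -2 - 1 = -3, not 0 — violated.
4) c + e = 10 + 1 = 11; 11 > 8 — OK.
5) min(1, -2, -4) = -4 — OK.
6) e = 1 is in {1, 3, 6} — OK.
7) g - d = -2 - (-4) = 2, not 5 — violated.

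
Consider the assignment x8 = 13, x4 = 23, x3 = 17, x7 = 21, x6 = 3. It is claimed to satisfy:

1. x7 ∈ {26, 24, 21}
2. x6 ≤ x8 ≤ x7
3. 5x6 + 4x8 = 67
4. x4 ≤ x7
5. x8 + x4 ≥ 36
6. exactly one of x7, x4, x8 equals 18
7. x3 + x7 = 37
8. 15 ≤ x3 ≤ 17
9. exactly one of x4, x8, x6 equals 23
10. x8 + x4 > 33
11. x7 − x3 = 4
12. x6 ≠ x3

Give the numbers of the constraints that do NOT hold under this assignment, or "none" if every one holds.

Constraints 4, 6, 7 do not hold.

1. x7 = 21 is in {26, 24, 21}  OK
2. values 3 ≤ 13 ≤ 21  OK
3. 5x6 + 4x8 = 5(3) + 4(13) = 67  OK
4. x4 = 23, x7 = 21; 23 > 21 (want ≤)  FAIL
5. x8 + x4 = 13 + 23 = 36; 36 ≥ 36  OK
6. x7=21, x4=23, x8=13; 0 of them equal 18, not exactly one  FAIL
7. x3 + x7 = 17 + 21 = 38, not 37  FAIL
8. x3 = 17 lies in [15, 17]  OK
9. x4=23, x8=13, x6=3; 1 of them equals 23  OK
10. x8 + x4 = 13 + 23 = 36; 36 > 33  OK
11. x7 − x3 = 21 − 17 = 4  OK
12. x6 = 3, x3 = 17; distinct  OK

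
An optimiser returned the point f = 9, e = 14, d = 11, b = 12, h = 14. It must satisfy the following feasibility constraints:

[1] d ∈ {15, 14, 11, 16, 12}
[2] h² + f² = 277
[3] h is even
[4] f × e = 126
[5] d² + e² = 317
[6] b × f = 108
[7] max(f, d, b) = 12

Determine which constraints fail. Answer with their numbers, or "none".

The assignment satisfies every constraint.

[1] d = 11 is in {15, 14, 11, 16, 12} — holds.
[2] h² + f² = 14² + 9² = 196 + 81 = 277 — holds.
[3] h = 14 is even — holds.
[4] f × e = 9 × 14 = 126 — holds.
[5] d² + e² = 11² + 14² = 121 + 196 = 317 — holds.
[6] b × f = 12 × 9 = 108 — holds.
[7] max(9, 11, 12) = 12 — holds.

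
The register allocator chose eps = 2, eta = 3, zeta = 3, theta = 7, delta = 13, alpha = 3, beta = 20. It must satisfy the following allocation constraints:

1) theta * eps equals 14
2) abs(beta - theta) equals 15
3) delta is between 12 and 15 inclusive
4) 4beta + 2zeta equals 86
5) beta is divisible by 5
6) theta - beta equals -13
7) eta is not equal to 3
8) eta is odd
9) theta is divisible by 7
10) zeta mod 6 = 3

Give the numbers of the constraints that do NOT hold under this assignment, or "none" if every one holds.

Violated: 2 and 7.

1) theta * eps = 7 * 2 = 14 — satisfied.
2) abs(20 - 7) = 13, not 15 — violated.
3) delta = 13 lies in [12, 15] — satisfied.
4) 4beta + 2zeta = 4(20) + 2(3) = 86 — satisfied.
5) 20 / 5 = 4, so 5 divides 20 — satisfied.
6) theta - beta = 7 - 20 = -13 — satisfied.
7) eta = 3, but 3 is required to differ — violated.
8) eta = 3 is odd — satisfied.
9) 7 / 7 = 1, so 7 divides 7 — satisfied.
10) 3 mod 6 = 3 — satisfied.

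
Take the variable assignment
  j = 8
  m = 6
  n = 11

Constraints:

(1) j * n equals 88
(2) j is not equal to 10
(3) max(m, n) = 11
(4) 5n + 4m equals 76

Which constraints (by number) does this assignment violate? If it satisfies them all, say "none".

Constraint 4 does not hold.

(1) j * n = 8 * 11 = 88  yes
(2) j = 8, and 8 ≠ 10  yes
(3) max(6, 11) = 11  yes
(4) 5n + 4m = 5(11) + 4(6) = 79, not 76  no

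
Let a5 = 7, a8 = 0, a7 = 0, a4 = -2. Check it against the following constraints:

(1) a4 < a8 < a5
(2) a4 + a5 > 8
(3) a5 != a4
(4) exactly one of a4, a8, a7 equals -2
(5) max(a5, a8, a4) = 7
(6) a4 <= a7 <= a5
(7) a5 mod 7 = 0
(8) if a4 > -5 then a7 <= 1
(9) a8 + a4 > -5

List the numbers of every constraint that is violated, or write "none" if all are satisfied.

Constraint 2 does not hold.

(1) values -2 < 0 < 7 — holds.
(2) a4 + a5 = -2 + 7 = 5; 5 ≤ 8, bound 8 not met — fails.
(3) a5 = 7, a4 = -2; distinct — holds.
(4) a4=-2, a8=0, a7=0; 1 of them equals -2 — holds.
(5) max(7, 0, -2) = 7 — holds.
(6) values -2 <= 0 <= 7 — holds.
(7) 7 mod 7 = 0 — holds.
(8) a4 = -2 > -5, so we need a7 ≤ 1; a7 = 0 ≤ 1 — holds.
(9) a8 + a4 = 0 + (-2) = -2; -2 > -5 — holds.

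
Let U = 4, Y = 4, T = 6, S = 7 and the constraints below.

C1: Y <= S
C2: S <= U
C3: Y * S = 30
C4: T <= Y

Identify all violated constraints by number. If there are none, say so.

C1: Y = 4, S = 7; 4 ≤ 7  yes
C2: S = 7, U = 4; 7 > 4 (want ≤)  no
C3: Y * S = 4 * 7 = 28, not 30  no
C4: T = 6, Y = 4; 6 > 4 (want ≤)  no

Constraints 2, 3, and 4 do not hold.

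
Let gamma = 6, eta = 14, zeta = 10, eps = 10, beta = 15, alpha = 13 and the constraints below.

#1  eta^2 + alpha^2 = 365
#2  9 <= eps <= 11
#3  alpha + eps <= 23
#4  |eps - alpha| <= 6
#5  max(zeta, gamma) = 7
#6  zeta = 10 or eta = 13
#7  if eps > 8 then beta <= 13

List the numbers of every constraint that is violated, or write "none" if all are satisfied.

#1 eta^2 + alpha^2 = 14^2 + 13^2 = 196 + 169 = 365 — holds.
#2 eps = 10 lies in [9, 11] — holds.
#3 alpha + eps = 13 + 10 = 23; 23 ≤ 23 — holds.
#4 |10 - 13| = 3; 3 ≤ 6 — holds.
#5 max(10, 6) = 10, not 7 — does not hold.
#6 zeta = 10 = 10 (first disjunct) — holds.
#7 eps = 10 > 8, so we need beta ≤ 13; but beta = 15 > 13 — does not hold.

The assignment fails constraints 5 and 7.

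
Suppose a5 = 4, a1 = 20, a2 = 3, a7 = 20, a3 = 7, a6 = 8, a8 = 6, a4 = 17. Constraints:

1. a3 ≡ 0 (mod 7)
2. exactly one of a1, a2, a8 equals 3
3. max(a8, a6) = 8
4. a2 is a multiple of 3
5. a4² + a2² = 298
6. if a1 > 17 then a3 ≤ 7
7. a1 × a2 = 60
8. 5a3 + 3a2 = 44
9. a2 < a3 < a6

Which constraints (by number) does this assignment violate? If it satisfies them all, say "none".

Yes — all constraints hold.

1. 7 mod 7 = 0  true
2. a1=20, a2=3, a8=6; 1 of them equals 3  true
3. max(6, 8) = 8  true
4. 3 / 3 = 1, so 3 divides 3  true
5. a4² + a2² = 17² + 3² = 289 + 9 = 298  true
6. a1 = 20 > 17, so we need a3 ≤ 7; a3 = 7 ≤ 7  true
7. a1 × a2 = 20 × 3 = 60  true
8. 5a3 + 3a2 = 5(7) + 3(3) = 44  true
9. values 3 < 7 < 8  true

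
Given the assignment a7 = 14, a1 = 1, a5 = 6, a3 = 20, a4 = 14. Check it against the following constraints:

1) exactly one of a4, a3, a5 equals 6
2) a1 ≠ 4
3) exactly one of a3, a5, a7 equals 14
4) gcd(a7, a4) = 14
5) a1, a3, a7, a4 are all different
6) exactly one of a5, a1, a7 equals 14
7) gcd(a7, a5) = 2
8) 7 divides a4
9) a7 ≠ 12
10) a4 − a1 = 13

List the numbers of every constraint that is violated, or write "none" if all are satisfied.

Violated: 5.

1) a4=14, a3=20, a5=6; 1 of them equals 6 — OK.
2) a1 = 1, and 1 ≠ 4 — OK.
3) a3=20, a5=6, a7=14; 1 of them equals 14 — OK.
4) gcd(14, 14) = 14 — OK.
5) a7 = a4 = 14, not all different — violated.
6) a5=6, a1=1, a7=14; 1 of them equals 14 — OK.
7) gcd(14, 6) = 2 — OK.
8) 14 / 7 = 2, so 7 divides 14 — OK.
9) a7 = 14, and 14 ≠ 12 — OK.
10) a4 − a1 = 14 − 1 = 13 — OK.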